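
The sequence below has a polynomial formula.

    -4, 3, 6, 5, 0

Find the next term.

-9

D1: 7, 3, -1, -5
D2: -4, -4, -4
Constant second difference = -4, so extend:
-5 − 4 = -9;  0 − 9 = -9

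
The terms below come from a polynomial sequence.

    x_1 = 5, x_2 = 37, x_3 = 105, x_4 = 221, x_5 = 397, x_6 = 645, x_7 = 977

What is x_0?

D1: 32  68  116  176  248  332
D2: 36  48  60  72  84
D3: 12  12  12  12
The third differences are constant at 12.
Work back: 36 − 12 = 24;  32 − 24 = 8;  5 − 8 = -3

-3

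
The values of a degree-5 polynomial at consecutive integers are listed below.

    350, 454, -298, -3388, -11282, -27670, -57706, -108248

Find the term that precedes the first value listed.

104, -752, -3090, -7894, -16388, -30036, -50542
-856, -2338, -4804, -8494, -13648, -20506
-1482, -2466, -3690, -5154, -6858
-984, -1224, -1464, -1704
-240, -240, -240
The fifth differences are constant at -240.
Work back: -984 + 240 = -744;  -1482 + 744 = -738;  -856 + 738 = -118;  104 + 118 = 222;  350 − 222 = 128

128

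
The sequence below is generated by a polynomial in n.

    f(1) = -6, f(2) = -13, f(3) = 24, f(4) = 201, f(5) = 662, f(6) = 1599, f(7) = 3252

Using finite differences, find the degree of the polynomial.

4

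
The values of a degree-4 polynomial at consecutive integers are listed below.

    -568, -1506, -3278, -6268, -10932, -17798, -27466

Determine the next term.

First differences: -938 , -1772 , -2990 , -4664 , -6866 , -9668
Second differences: -834 , -1218 , -1674 , -2202 , -2802
Third differences: -384 , -456 , -528 , -600
Fourth differences: -72 , -72 , -72
The fourth differences are constant (-72).
-600 − 72 = -672;  -2802 − 672 = -3474;  -9668 − 3474 = -13142;  -27466 − 13142 = -40608

-40608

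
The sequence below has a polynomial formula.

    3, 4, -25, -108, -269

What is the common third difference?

-24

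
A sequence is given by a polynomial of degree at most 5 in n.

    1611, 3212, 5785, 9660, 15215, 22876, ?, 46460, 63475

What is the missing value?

33117

Using the first 6 terms:
First differences: 1601, 2573, 3875, 5555, 7661
Second differences: 972, 1302, 1680, 2106
Third differences: 330, 378, 426
Fourth differences: 48, 48
Constant fourth difference = 48.
Extend forward: 426 + 48 = 474;  2106 + 474 = 2580;  7661 + 2580 = 10241;  22876 + 10241 = 33117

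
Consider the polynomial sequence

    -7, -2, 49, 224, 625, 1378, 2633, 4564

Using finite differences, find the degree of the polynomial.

4

D1: 5, 51, 175, 401, 753, 1255, 1931
D2: 46, 124, 226, 352, 502, 676
D3: 78, 102, 126, 150, 174
D4: 24, 24, 24, 24
The fourth differences are constant, so the polynomial has degree 4.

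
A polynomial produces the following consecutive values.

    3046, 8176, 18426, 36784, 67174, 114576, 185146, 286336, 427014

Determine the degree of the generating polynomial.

First differences: 5130, 10250, 18358, 30390, 47402, 70570, 101190, 140678
Second differences: 5120, 8108, 12032, 17012, 23168, 30620, 39488
Third differences: 2988, 3924, 4980, 6156, 7452, 8868
Fourth differences: 936, 1056, 1176, 1296, 1416
Fifth differences: 120, 120, 120, 120
The fifth differences are constant, so the polynomial has degree 5.

5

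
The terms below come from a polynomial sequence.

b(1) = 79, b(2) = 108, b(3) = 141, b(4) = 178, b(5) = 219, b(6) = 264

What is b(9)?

D1: 29, 33, 37, 41, 45
D2: 4, 4, 4, 4
Constant second difference = 4, so extend:
45 + 4 = 49;  264 + 49 = 313
49 + 4 = 53;  313 + 53 = 366
53 + 4 = 57;  366 + 57 = 423

423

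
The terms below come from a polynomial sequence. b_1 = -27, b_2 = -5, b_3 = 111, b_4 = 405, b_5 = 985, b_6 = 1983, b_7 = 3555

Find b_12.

27165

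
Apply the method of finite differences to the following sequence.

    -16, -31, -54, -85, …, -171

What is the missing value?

-124

Using the first 4 terms:
D1: -15  -23  -31
D2: -8  -8
Constant second difference = -8.
Extend forward: -31 − 8 = -39;  -85 − 39 = -124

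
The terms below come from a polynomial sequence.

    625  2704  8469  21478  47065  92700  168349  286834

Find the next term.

464193

Δ: 2079 , 5765 , 13009 , 25587 , 45635 , 75649 , 118485
Δ²: 3686 , 7244 , 12578 , 20048 , 30014 , 42836
Δ³: 3558 , 5334 , 7470 , 9966 , 12822
Δ⁴: 1776 , 2136 , 2496 , 2856
Δ⁵: 360 , 360 , 360
The fifth differences are constant (360).
2856 + 360 = 3216;  12822 + 3216 = 16038;  42836 + 16038 = 58874;  118485 + 58874 = 177359;  286834 + 177359 = 464193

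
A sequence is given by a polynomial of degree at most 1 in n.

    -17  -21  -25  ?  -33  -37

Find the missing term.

Using the first 3 terms:
Δ: -4  -4
Constant first difference = -4.
Extend forward: -25 − 4 = -29

-29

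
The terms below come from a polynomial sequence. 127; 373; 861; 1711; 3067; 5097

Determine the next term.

7993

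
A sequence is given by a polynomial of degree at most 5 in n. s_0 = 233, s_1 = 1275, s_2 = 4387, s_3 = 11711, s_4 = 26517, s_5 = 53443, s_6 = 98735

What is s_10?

658203

First differences: 1042 , 3112 , 7324 , 14806 , 26926 , 45292
Second differences: 2070 , 4212 , 7482 , 12120 , 18366
Third differences: 2142 , 3270 , 4638 , 6246
Fourth differences: 1128 , 1368 , 1608
Fifth differences: 240 , 240
Fifth differences constant at 240.
1608 + 240 = 1848;  6246 + 1848 = 8094;  18366 + 8094 = 26460;  45292 + 26460 = 71752;  98735 + 71752 = 170487
1848 + 240 = 2088;  8094 + 2088 = 10182;  26460 + 10182 = 36642;  71752 + 36642 = 108394;  170487 + 108394 = 278881
2088 + 240 = 2328;  10182 + 2328 = 12510;  36642 + 12510 = 49152;  108394 + 49152 = 157546;  278881 + 157546 = 436427
2328 + 240 = 2568;  12510 + 2568 = 15078;  49152 + 15078 = 64230;  157546 + 64230 = 221776;  436427 + 221776 = 658203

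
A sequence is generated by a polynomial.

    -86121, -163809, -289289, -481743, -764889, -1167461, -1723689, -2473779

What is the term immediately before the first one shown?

-41099

First differences: -77688  -125480  -192454  -283146  -402572  -556228  -750090
Second differences: -47792  -66974  -90692  -119426  -153656  -193862
Third differences: -19182  -23718  -28734  -34230  -40206
Fourth differences: -4536  -5016  -5496  -5976
Fifth differences: -480  -480  -480
The fifth differences are constant at -480.
Work back: -4536 + 480 = -4056;  -19182 + 4056 = -15126;  -47792 + 15126 = -32666;  -77688 + 32666 = -45022;  -86121 + 45022 = -41099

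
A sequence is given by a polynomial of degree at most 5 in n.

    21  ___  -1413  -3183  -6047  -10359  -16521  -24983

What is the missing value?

-431

Using the last 6 terms:
First differences: -1770  -2864  -4312  -6162  -8462
Second differences: -1094  -1448  -1850  -2300
Third differences: -354  -402  -450
Fourth differences: -48  -48
Constant fourth difference = -48.
Extend backward: -354 + 48 = -306;  -1094 + 306 = -788;  -1770 + 788 = -982;  -1413 + 982 = -431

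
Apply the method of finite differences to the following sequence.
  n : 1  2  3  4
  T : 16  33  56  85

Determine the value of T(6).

161

17, 23, 29
6, 6
Constant second difference = 6, so extend:
29 + 6 = 35;  85 + 35 = 120
35 + 6 = 41;  120 + 41 = 161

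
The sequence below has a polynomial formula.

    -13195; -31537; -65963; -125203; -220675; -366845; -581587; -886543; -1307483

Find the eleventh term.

-2623195

-18342, -34426, -59240, -95472, -146170, -214742, -304956, -420940
-16084, -24814, -36232, -50698, -68572, -90214, -115984
-8730, -11418, -14466, -17874, -21642, -25770
-2688, -3048, -3408, -3768, -4128
-360, -360, -360, -360
Fifth differences constant at -360.
-4128 − 360 = -4488;  -25770 − 4488 = -30258;  -115984 − 30258 = -146242;  -420940 − 146242 = -567182;  -1307483 − 567182 = -1874665
-4488 − 360 = -4848;  -30258 − 4848 = -35106;  -146242 − 35106 = -181348;  -567182 − 181348 = -748530;  -1874665 − 748530 = -2623195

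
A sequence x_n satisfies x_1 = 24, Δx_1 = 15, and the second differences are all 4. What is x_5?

108

Build the table forward from the leading diagonal:
Second differences: 4, 4, 4, 4, 4
First differences: 15, 19, 23, 27, 31
x: 24, 39, 58, 81, 108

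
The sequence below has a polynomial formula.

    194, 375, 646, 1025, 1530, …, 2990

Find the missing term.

Using the first 5 terms:
181  271  379  505
90  108  126
18  18
Constant third difference = 18.
Extend forward: 126 + 18 = 144;  505 + 144 = 649;  1530 + 649 = 2179

2179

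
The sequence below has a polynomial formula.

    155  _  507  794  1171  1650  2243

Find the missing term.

Using the last 5 terms:
287  377  479  593
90  102  114
12  12
Constant third difference = 12.
Extend backward: 90 − 12 = 78;  287 − 78 = 209;  507 − 209 = 298

298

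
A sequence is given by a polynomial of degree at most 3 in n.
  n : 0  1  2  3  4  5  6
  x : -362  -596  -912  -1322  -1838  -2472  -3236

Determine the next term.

-4142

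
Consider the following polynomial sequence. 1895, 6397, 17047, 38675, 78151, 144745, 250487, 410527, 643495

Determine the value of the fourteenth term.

3843265

Δ: 4502, 10650, 21628, 39476, 66594, 105742, 160040, 232968
Δ²: 6148, 10978, 17848, 27118, 39148, 54298, 72928
Δ³: 4830, 6870, 9270, 12030, 15150, 18630
Δ⁴: 2040, 2400, 2760, 3120, 3480
Δ⁵: 360, 360, 360, 360
The fifth differences are constant (360).
3480 + 360 = 3840;  18630 + 3840 = 22470;  72928 + 22470 = 95398;  232968 + 95398 = 328366;  643495 + 328366 = 971861
3840 + 360 = 4200;  22470 + 4200 = 26670;  95398 + 26670 = 122068;  328366 + 122068 = 450434;  971861 + 450434 = 1422295
4200 + 360 = 4560;  26670 + 4560 = 31230;  122068 + 31230 = 153298;  450434 + 153298 = 603732;  1422295 + 603732 = 2026027
4560 + 360 = 4920;  31230 + 4920 = 36150;  153298 + 36150 = 189448;  603732 + 189448 = 793180;  2026027 + 793180 = 2819207
4920 + 360 = 5280;  36150 + 5280 = 41430;  189448 + 41430 = 230878;  793180 + 230878 = 1024058;  2819207 + 1024058 = 3843265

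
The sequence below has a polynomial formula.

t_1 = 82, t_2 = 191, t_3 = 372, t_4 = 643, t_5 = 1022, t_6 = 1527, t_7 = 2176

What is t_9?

3978

First differences: 109, 181, 271, 379, 505, 649
Second differences: 72, 90, 108, 126, 144
Third differences: 18, 18, 18, 18
Third differences constant at 18.
144 + 18 = 162;  649 + 162 = 811;  2176 + 811 = 2987
162 + 18 = 180;  811 + 180 = 991;  2987 + 991 = 3978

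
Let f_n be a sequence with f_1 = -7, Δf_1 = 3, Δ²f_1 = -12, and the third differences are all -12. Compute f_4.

Build the table forward from the leading diagonal:
D3: -12  -12  -12  -12
D2: -12  -24  -36  -48
D1: 3  -9  -33  -69
f: -7  -4  -13  -46

-46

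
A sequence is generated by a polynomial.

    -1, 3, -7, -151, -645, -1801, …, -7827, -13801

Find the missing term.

-4027

Using the first 6 terms:
D1: 4  -10  -144  -494  -1156
D2: -14  -134  -350  -662
D3: -120  -216  -312
D4: -96  -96
Constant fourth difference = -96.
Extend forward: -312 − 96 = -408;  -662 − 408 = -1070;  -1156 − 1070 = -2226;  -1801 − 2226 = -4027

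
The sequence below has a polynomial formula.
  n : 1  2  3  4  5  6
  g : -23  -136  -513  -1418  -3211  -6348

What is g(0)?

-6

D1: -113  -377  -905  -1793  -3137
D2: -264  -528  -888  -1344
D3: -264  -360  -456
D4: -96  -96
The fourth differences are constant at -96.
Work back: -264 + 96 = -168;  -264 + 168 = -96;  -113 + 96 = -17;  -23 + 17 = -6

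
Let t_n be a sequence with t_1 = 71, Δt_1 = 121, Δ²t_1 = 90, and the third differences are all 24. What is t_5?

Build the table forward from the leading diagonal:
Δ³: 24  24  24  24  24
Δ²: 90  114  138  162  186
Δ: 121  211  325  463  625
t: 71  192  403  728  1191

1191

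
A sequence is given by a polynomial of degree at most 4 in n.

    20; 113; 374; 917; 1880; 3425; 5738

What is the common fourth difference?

24

D1: 93, 261, 543, 963, 1545, 2313
D2: 168, 282, 420, 582, 768
D3: 114, 138, 162, 186
D4: 24, 24, 24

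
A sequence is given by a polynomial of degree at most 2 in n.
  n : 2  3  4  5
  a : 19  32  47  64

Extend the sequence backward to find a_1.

Δ: 13  15  17
Δ²: 2  2
The second differences are constant at 2.
Work back: 13 − 2 = 11;  19 − 11 = 8

8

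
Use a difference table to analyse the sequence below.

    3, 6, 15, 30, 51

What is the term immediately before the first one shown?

Δ: 3, 9, 15, 21
Δ²: 6, 6, 6
The second differences are constant at 6.
Work back: 3 − 6 = -3;  3 + 3 = 6

6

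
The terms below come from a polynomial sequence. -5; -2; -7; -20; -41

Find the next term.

D1: 3, -5, -13, -21
D2: -8, -8, -8
The second differences are constant (-8).
-21 − 8 = -29;  -41 − 29 = -70

-70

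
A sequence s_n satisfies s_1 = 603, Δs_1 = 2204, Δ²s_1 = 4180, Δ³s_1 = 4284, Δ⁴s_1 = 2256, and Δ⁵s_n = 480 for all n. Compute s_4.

24039

Build the table forward from the leading diagonal:
Δ⁵: 480  480  480  480
Δ⁴: 2256  2736  3216  3696
Δ³: 4284  6540  9276  12492
Δ²: 4180  8464  15004  24280
Δ: 2204  6384  14848  29852
s: 603  2807  9191  24039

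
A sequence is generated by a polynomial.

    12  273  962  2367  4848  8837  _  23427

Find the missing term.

14838

Using the first 6 terms:
D1: 261, 689, 1405, 2481, 3989
D2: 428, 716, 1076, 1508
D3: 288, 360, 432
D4: 72, 72
Constant fourth difference = 72.
Extend forward: 432 + 72 = 504;  1508 + 504 = 2012;  3989 + 2012 = 6001;  8837 + 6001 = 14838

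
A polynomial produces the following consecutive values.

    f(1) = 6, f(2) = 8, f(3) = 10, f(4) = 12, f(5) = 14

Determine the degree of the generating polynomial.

1

D1: 2, 2, 2, 2
The first differences are constant, so the polynomial has degree 1.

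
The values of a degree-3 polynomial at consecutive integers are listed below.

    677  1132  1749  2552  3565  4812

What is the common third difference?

Δ: 455, 617, 803, 1013, 1247
Δ²: 162, 186, 210, 234
Δ³: 24, 24, 24

24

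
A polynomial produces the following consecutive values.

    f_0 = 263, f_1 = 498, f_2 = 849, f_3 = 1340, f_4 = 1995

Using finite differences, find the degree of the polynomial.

D1: 235, 351, 491, 655
D2: 116, 140, 164
D3: 24, 24
The third differences are constant, so the polynomial has degree 3.

3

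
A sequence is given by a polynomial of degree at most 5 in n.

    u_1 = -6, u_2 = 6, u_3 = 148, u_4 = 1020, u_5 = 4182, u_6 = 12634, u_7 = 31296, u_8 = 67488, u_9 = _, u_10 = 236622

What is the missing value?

Using the first 8 terms:
Δ: 12  142  872  3162  8452  18662  36192
Δ²: 130  730  2290  5290  10210  17530
Δ³: 600  1560  3000  4920  7320
Δ⁴: 960  1440  1920  2400
Δ⁵: 480  480  480
Constant fifth difference = 480.
Extend forward: 2400 + 480 = 2880;  7320 + 2880 = 10200;  17530 + 10200 = 27730;  36192 + 27730 = 63922;  67488 + 63922 = 131410

131410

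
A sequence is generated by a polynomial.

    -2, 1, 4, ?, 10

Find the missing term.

7

Using the first 3 terms:
Δ: 3, 3
Constant first difference = 3.
Extend forward: 4 + 3 = 7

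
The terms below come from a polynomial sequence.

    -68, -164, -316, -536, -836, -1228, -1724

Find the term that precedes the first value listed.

D1: -96  -152  -220  -300  -392  -496
D2: -56  -68  -80  -92  -104
D3: -12  -12  -12  -12
The third differences are constant at -12.
Work back: -56 + 12 = -44;  -96 + 44 = -52;  -68 + 52 = -16

-16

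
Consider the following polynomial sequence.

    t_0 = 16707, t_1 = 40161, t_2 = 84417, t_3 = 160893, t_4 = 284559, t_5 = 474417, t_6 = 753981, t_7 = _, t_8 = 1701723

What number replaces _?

1151757

Using the first 7 terms:
Δ: 23454, 44256, 76476, 123666, 189858, 279564
Δ²: 20802, 32220, 47190, 66192, 89706
Δ³: 11418, 14970, 19002, 23514
Δ⁴: 3552, 4032, 4512
Δ⁵: 480, 480
Constant fifth difference = 480.
Extend forward: 4512 + 480 = 4992;  23514 + 4992 = 28506;  89706 + 28506 = 118212;  279564 + 118212 = 397776;  753981 + 397776 = 1151757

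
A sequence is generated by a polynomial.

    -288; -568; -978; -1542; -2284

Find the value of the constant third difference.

Δ: -280, -410, -564, -742
Δ²: -130, -154, -178
Δ³: -24, -24

-24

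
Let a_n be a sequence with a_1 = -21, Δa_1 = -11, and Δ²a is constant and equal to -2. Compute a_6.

-96

Build the table forward from the leading diagonal:
Δ²: -2, -2, -2, -2, -2, -2
Δ: -11, -13, -15, -17, -19, -21
a: -21, -32, -45, -60, -77, -96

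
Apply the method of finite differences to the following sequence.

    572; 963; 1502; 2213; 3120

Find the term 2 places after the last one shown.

391  539  711  907
148  172  196
24  24
The third differences are constant (24).
196 + 24 = 220;  907 + 220 = 1127;  3120 + 1127 = 4247
220 + 24 = 244;  1127 + 244 = 1371;  4247 + 1371 = 5618

5618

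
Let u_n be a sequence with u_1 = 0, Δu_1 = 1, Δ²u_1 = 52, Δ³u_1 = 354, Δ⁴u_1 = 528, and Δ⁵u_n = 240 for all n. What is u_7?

Build the table forward from the leading diagonal:
Fifth differences: 240, 240, 240, 240, 240, 240, 240
Fourth differences: 528, 768, 1008, 1248, 1488, 1728, 1968
Third differences: 354, 882, 1650, 2658, 3906, 5394, 7122
Second differences: 52, 406, 1288, 2938, 5596, 9502, 14896
First differences: 1, 53, 459, 1747, 4685, 10281, 19783
u: 0, 1, 54, 513, 2260, 6945, 17226

17226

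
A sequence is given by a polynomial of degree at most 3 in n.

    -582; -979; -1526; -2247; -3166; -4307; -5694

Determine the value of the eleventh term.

-14182

-397  -547  -721  -919  -1141  -1387
-150  -174  -198  -222  -246
-24  -24  -24  -24
Constant third difference = -24, so extend:
-246 − 24 = -270;  -1387 − 270 = -1657;  -5694 − 1657 = -7351
-270 − 24 = -294;  -1657 − 294 = -1951;  -7351 − 1951 = -9302
-294 − 24 = -318;  -1951 − 318 = -2269;  -9302 − 2269 = -11571
-318 − 24 = -342;  -2269 − 342 = -2611;  -11571 − 2611 = -14182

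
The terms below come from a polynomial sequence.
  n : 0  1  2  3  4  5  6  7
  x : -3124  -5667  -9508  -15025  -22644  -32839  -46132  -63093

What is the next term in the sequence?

Δ: -2543 , -3841 , -5517 , -7619 , -10195 , -13293 , -16961
Δ²: -1298 , -1676 , -2102 , -2576 , -3098 , -3668
Δ³: -378 , -426 , -474 , -522 , -570
Δ⁴: -48 , -48 , -48 , -48
The fourth differences are constant (-48).
-570 − 48 = -618;  -3668 − 618 = -4286;  -16961 − 4286 = -21247;  -63093 − 21247 = -84340

-84340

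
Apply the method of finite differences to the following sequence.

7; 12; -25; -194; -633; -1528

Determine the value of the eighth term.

5, -37, -169, -439, -895
-42, -132, -270, -456
-90, -138, -186
-48, -48
The fourth differences are constant (-48).
-186 − 48 = -234;  -456 − 234 = -690;  -895 − 690 = -1585;  -1528 − 1585 = -3113
-234 − 48 = -282;  -690 − 282 = -972;  -1585 − 972 = -2557;  -3113 − 2557 = -5670

-5670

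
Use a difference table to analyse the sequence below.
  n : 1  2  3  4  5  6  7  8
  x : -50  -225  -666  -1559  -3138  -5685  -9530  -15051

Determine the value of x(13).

-175, -441, -893, -1579, -2547, -3845, -5521
-266, -452, -686, -968, -1298, -1676
-186, -234, -282, -330, -378
-48, -48, -48, -48
The fourth differences are constant (-48).
-378 − 48 = -426;  -1676 − 426 = -2102;  -5521 − 2102 = -7623;  -15051 − 7623 = -22674
-426 − 48 = -474;  -2102 − 474 = -2576;  -7623 − 2576 = -10199;  -22674 − 10199 = -32873
-474 − 48 = -522;  -2576 − 522 = -3098;  -10199 − 3098 = -13297;  -32873 − 13297 = -46170
-522 − 48 = -570;  -3098 − 570 = -3668;  -13297 − 3668 = -16965;  -46170 − 16965 = -63135
-570 − 48 = -618;  -3668 − 618 = -4286;  -16965 − 4286 = -21251;  -63135 − 21251 = -84386

-84386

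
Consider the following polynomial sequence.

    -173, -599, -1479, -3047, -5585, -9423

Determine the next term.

-14939

-426 , -880 , -1568 , -2538 , -3838
-454 , -688 , -970 , -1300
-234 , -282 , -330
-48 , -48
Fourth differences constant at -48.
-330 − 48 = -378;  -1300 − 378 = -1678;  -3838 − 1678 = -5516;  -9423 − 5516 = -14939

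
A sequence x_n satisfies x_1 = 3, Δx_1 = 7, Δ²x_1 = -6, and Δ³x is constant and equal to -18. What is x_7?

-405

Build the table forward from the leading diagonal:
D3: -18  -18  -18  -18  -18  -18  -18
D2: -6  -24  -42  -60  -78  -96  -114
D1: 7  1  -23  -65  -125  -203  -299
x: 3  10  11  -12  -77  -202  -405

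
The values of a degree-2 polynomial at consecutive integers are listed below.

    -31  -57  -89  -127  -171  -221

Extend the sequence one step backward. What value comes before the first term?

First differences: -26, -32, -38, -44, -50
Second differences: -6, -6, -6, -6
The second differences are constant at -6.
Work back: -26 + 6 = -20;  -31 + 20 = -11

-11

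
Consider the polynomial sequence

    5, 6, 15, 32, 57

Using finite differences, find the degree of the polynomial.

1, 9, 17, 25
8, 8, 8
The second differences are constant, so the polynomial has degree 2.

2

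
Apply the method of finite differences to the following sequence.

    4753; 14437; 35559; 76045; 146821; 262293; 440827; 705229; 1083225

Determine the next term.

Δ: 9684, 21122, 40486, 70776, 115472, 178534, 264402, 377996
Δ²: 11438, 19364, 30290, 44696, 63062, 85868, 113594
Δ³: 7926, 10926, 14406, 18366, 22806, 27726
Δ⁴: 3000, 3480, 3960, 4440, 4920
Δ⁵: 480, 480, 480, 480
The fifth differences are constant (480).
4920 + 480 = 5400;  27726 + 5400 = 33126;  113594 + 33126 = 146720;  377996 + 146720 = 524716;  1083225 + 524716 = 1607941

1607941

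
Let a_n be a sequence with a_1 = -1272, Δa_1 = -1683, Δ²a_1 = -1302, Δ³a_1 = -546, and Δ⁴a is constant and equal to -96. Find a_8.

-62865

Build the table forward from the leading diagonal:
Δ⁴: -96, -96, -96, -96, -96, -96, -96, -96
Δ³: -546, -642, -738, -834, -930, -1026, -1122, -1218
Δ²: -1302, -1848, -2490, -3228, -4062, -4992, -6018, -7140
Δ: -1683, -2985, -4833, -7323, -10551, -14613, -19605, -25623
a: -1272, -2955, -5940, -10773, -18096, -28647, -43260, -62865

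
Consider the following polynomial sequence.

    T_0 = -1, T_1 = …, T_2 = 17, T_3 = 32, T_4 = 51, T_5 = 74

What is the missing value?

Using the last 4 terms:
D1: 15, 19, 23
D2: 4, 4
Constant second difference = 4.
Extend backward: 15 − 4 = 11;  17 − 11 = 6

6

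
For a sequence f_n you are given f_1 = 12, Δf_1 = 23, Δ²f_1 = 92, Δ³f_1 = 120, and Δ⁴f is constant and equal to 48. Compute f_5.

1184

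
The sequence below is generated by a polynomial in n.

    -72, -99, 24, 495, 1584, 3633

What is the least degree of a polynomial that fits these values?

4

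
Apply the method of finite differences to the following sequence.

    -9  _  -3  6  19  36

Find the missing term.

-8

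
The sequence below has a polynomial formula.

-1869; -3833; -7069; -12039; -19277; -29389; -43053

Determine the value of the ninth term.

-84109

D1: -1964 , -3236 , -4970 , -7238 , -10112 , -13664
D2: -1272 , -1734 , -2268 , -2874 , -3552
D3: -462 , -534 , -606 , -678
D4: -72 , -72 , -72
Fourth differences constant at -72.
-678 − 72 = -750;  -3552 − 750 = -4302;  -13664 − 4302 = -17966;  -43053 − 17966 = -61019
-750 − 72 = -822;  -4302 − 822 = -5124;  -17966 − 5124 = -23090;  -61019 − 23090 = -84109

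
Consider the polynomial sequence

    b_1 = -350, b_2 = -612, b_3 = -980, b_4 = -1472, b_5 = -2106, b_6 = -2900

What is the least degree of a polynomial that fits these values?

-262, -368, -492, -634, -794
-106, -124, -142, -160
-18, -18, -18
The third differences are constant, so the polynomial has degree 3.

3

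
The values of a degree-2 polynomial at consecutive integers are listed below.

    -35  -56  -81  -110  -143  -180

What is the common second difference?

First differences: -21, -25, -29, -33, -37
Second differences: -4, -4, -4, -4

-4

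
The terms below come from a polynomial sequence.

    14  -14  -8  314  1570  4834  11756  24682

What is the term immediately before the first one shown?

D1: -28, 6, 322, 1256, 3264, 6922, 12926
D2: 34, 316, 934, 2008, 3658, 6004
D3: 282, 618, 1074, 1650, 2346
D4: 336, 456, 576, 696
D5: 120, 120, 120
The fifth differences are constant at 120.
Work back: 336 − 120 = 216;  282 − 216 = 66;  34 − 66 = -32;  -28 + 32 = 4;  14 − 4 = 10

10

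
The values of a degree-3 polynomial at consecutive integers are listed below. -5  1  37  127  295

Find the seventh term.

961

6, 36, 90, 168
30, 54, 78
24, 24
The third differences are constant (24).
78 + 24 = 102;  168 + 102 = 270;  295 + 270 = 565
102 + 24 = 126;  270 + 126 = 396;  565 + 396 = 961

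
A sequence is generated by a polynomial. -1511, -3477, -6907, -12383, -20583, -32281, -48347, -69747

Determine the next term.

-97543

-1966  -3430  -5476  -8200  -11698  -16066  -21400
-1464  -2046  -2724  -3498  -4368  -5334
-582  -678  -774  -870  -966
-96  -96  -96  -96
Fourth differences constant at -96.
-966 − 96 = -1062;  -5334 − 1062 = -6396;  -21400 − 6396 = -27796;  -69747 − 27796 = -97543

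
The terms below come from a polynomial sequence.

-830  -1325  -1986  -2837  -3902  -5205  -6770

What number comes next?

First differences: -495, -661, -851, -1065, -1303, -1565
Second differences: -166, -190, -214, -238, -262
Third differences: -24, -24, -24, -24
The third differences are constant (-24).
-262 − 24 = -286;  -1565 − 286 = -1851;  -6770 − 1851 = -8621

-8621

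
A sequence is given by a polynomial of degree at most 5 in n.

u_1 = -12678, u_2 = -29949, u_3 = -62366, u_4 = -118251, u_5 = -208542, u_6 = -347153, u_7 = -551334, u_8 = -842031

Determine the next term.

-1244246

First differences: -17271 , -32417 , -55885 , -90291 , -138611 , -204181 , -290697
Second differences: -15146 , -23468 , -34406 , -48320 , -65570 , -86516
Third differences: -8322 , -10938 , -13914 , -17250 , -20946
Fourth differences: -2616 , -2976 , -3336 , -3696
Fifth differences: -360 , -360 , -360
Fifth differences constant at -360.
-3696 − 360 = -4056;  -20946 − 4056 = -25002;  -86516 − 25002 = -111518;  -290697 − 111518 = -402215;  -842031 − 402215 = -1244246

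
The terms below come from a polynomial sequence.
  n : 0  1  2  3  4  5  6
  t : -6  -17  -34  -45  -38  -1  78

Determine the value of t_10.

1054

First differences: -11 , -17 , -11 , 7 , 37 , 79
Second differences: -6 , 6 , 18 , 30 , 42
Third differences: 12 , 12 , 12 , 12
The third differences are constant (12).
42 + 12 = 54;  79 + 54 = 133;  78 + 133 = 211
54 + 12 = 66;  133 + 66 = 199;  211 + 199 = 410
66 + 12 = 78;  199 + 78 = 277;  410 + 277 = 687
78 + 12 = 90;  277 + 90 = 367;  687 + 367 = 1054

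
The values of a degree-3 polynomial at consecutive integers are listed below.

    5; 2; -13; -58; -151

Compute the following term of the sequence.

-310

First differences: -3, -15, -45, -93
Second differences: -12, -30, -48
Third differences: -18, -18
Third differences constant at -18.
-48 − 18 = -66;  -93 − 66 = -159;  -151 − 159 = -310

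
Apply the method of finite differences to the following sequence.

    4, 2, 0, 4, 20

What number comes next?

54

D1: -2 , -2 , 4 , 16
D2: 0 , 6 , 12
D3: 6 , 6
The third differences are constant (6).
12 + 6 = 18;  16 + 18 = 34;  20 + 34 = 54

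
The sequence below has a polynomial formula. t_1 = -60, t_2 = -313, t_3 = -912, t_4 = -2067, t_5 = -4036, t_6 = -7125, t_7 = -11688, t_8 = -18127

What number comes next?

-26892

-253, -599, -1155, -1969, -3089, -4563, -6439
-346, -556, -814, -1120, -1474, -1876
-210, -258, -306, -354, -402
-48, -48, -48, -48
Fourth differences constant at -48.
-402 − 48 = -450;  -1876 − 450 = -2326;  -6439 − 2326 = -8765;  -18127 − 8765 = -26892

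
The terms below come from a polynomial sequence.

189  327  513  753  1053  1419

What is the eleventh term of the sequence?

4449

Δ: 138, 186, 240, 300, 366
Δ²: 48, 54, 60, 66
Δ³: 6, 6, 6
Constant third difference = 6, so extend:
66 + 6 = 72;  366 + 72 = 438;  1419 + 438 = 1857
72 + 6 = 78;  438 + 78 = 516;  1857 + 516 = 2373
78 + 6 = 84;  516 + 84 = 600;  2373 + 600 = 2973
84 + 6 = 90;  600 + 90 = 690;  2973 + 690 = 3663
90 + 6 = 96;  690 + 96 = 786;  3663 + 786 = 4449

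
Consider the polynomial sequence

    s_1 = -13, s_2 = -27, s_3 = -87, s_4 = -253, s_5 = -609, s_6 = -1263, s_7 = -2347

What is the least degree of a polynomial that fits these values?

4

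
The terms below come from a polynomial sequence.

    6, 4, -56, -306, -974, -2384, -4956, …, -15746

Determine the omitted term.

-9206

Using the first 7 terms:
D1: -2, -60, -250, -668, -1410, -2572
D2: -58, -190, -418, -742, -1162
D3: -132, -228, -324, -420
D4: -96, -96, -96
Constant fourth difference = -96.
Extend forward: -420 − 96 = -516;  -1162 − 516 = -1678;  -2572 − 1678 = -4250;  -4956 − 4250 = -9206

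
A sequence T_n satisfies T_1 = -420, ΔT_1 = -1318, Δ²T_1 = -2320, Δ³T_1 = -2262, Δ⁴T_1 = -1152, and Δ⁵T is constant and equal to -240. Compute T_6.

Build the table forward from the leading diagonal:
Δ⁵: -240  -240  -240  -240  -240  -240
Δ⁴: -1152  -1392  -1632  -1872  -2112  -2352
Δ³: -2262  -3414  -4806  -6438  -8310  -10422
Δ²: -2320  -4582  -7996  -12802  -19240  -27550
Δ: -1318  -3638  -8220  -16216  -29018  -48258
T: -420  -1738  -5376  -13596  -29812  -58830

-58830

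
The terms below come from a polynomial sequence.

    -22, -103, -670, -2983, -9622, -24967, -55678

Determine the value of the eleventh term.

D1: -81, -567, -2313, -6639, -15345, -30711
D2: -486, -1746, -4326, -8706, -15366
D3: -1260, -2580, -4380, -6660
D4: -1320, -1800, -2280
D5: -480, -480
Fifth differences constant at -480.
-2280 − 480 = -2760;  -6660 − 2760 = -9420;  -15366 − 9420 = -24786;  -30711 − 24786 = -55497;  -55678 − 55497 = -111175
-2760 − 480 = -3240;  -9420 − 3240 = -12660;  -24786 − 12660 = -37446;  -55497 − 37446 = -92943;  -111175 − 92943 = -204118
-3240 − 480 = -3720;  -12660 − 3720 = -16380;  -37446 − 16380 = -53826;  -92943 − 53826 = -146769;  -204118 − 146769 = -350887
-3720 − 480 = -4200;  -16380 − 4200 = -20580;  -53826 − 20580 = -74406;  -146769 − 74406 = -221175;  -350887 − 221175 = -572062

-572062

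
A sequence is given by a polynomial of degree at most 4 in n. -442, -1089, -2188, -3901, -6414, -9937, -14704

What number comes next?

D1: -647 , -1099 , -1713 , -2513 , -3523 , -4767
D2: -452 , -614 , -800 , -1010 , -1244
D3: -162 , -186 , -210 , -234
D4: -24 , -24 , -24
The fourth differences are constant (-24).
-234 − 24 = -258;  -1244 − 258 = -1502;  -4767 − 1502 = -6269;  -14704 − 6269 = -20973

-20973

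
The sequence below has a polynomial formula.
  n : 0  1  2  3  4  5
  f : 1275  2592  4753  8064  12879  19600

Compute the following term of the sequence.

D1: 1317 , 2161 , 3311 , 4815 , 6721
D2: 844 , 1150 , 1504 , 1906
D3: 306 , 354 , 402
D4: 48 , 48
Constant fourth difference = 48, so extend:
402 + 48 = 450;  1906 + 450 = 2356;  6721 + 2356 = 9077;  19600 + 9077 = 28677

28677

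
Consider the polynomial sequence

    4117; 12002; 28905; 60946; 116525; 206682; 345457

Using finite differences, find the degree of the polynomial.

5

D1: 7885, 16903, 32041, 55579, 90157, 138775
D2: 9018, 15138, 23538, 34578, 48618
D3: 6120, 8400, 11040, 14040
D4: 2280, 2640, 3000
D5: 360, 360
The fifth differences are constant, so the polynomial has degree 5.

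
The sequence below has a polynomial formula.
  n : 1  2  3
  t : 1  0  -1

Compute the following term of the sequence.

First differences: -1, -1
The first differences are constant (-1).
-1 − 1 = -2

-2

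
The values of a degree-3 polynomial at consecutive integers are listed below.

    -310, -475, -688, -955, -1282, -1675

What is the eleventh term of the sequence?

-165, -213, -267, -327, -393
-48, -54, -60, -66
-6, -6, -6
The third differences are constant (-6).
-66 − 6 = -72;  -393 − 72 = -465;  -1675 − 465 = -2140
-72 − 6 = -78;  -465 − 78 = -543;  -2140 − 543 = -2683
-78 − 6 = -84;  -543 − 84 = -627;  -2683 − 627 = -3310
-84 − 6 = -90;  -627 − 90 = -717;  -3310 − 717 = -4027
-90 − 6 = -96;  -717 − 96 = -813;  -4027 − 813 = -4840

-4840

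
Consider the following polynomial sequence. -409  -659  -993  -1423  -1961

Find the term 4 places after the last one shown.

-5433

First differences: -250  -334  -430  -538
Second differences: -84  -96  -108
Third differences: -12  -12
Constant third difference = -12, so extend:
-108 − 12 = -120;  -538 − 120 = -658;  -1961 − 658 = -2619
-120 − 12 = -132;  -658 − 132 = -790;  -2619 − 790 = -3409
-132 − 12 = -144;  -790 − 144 = -934;  -3409 − 934 = -4343
-144 − 12 = -156;  -934 − 156 = -1090;  -4343 − 1090 = -5433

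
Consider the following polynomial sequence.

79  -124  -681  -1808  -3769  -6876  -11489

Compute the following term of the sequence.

First differences: -203  -557  -1127  -1961  -3107  -4613
Second differences: -354  -570  -834  -1146  -1506
Third differences: -216  -264  -312  -360
Fourth differences: -48  -48  -48
Fourth differences constant at -48.
-360 − 48 = -408;  -1506 − 408 = -1914;  -4613 − 1914 = -6527;  -11489 − 6527 = -18016

-18016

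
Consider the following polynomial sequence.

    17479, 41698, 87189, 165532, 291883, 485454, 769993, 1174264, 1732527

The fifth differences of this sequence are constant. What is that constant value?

480

D1: 24219, 45491, 78343, 126351, 193571, 284539, 404271, 558263
D2: 21272, 32852, 48008, 67220, 90968, 119732, 153992
D3: 11580, 15156, 19212, 23748, 28764, 34260
D4: 3576, 4056, 4536, 5016, 5496
D5: 480, 480, 480, 480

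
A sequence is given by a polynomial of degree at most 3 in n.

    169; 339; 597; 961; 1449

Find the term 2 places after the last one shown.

2869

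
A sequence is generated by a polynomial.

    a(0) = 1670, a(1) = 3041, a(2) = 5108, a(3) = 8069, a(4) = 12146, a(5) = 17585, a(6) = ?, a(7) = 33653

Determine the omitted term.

24656

Using the first 6 terms:
D1: 1371, 2067, 2961, 4077, 5439
D2: 696, 894, 1116, 1362
D3: 198, 222, 246
D4: 24, 24
Constant fourth difference = 24.
Extend forward: 246 + 24 = 270;  1362 + 270 = 1632;  5439 + 1632 = 7071;  17585 + 7071 = 24656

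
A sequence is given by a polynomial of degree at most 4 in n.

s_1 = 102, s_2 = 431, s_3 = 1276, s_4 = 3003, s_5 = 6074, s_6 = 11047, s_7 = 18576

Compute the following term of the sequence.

D1: 329, 845, 1727, 3071, 4973, 7529
D2: 516, 882, 1344, 1902, 2556
D3: 366, 462, 558, 654
D4: 96, 96, 96
Fourth differences constant at 96.
654 + 96 = 750;  2556 + 750 = 3306;  7529 + 3306 = 10835;  18576 + 10835 = 29411

29411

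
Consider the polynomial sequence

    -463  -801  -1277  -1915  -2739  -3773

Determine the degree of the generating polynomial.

First differences: -338, -476, -638, -824, -1034
Second differences: -138, -162, -186, -210
Third differences: -24, -24, -24
The third differences are constant, so the polynomial has degree 3.

3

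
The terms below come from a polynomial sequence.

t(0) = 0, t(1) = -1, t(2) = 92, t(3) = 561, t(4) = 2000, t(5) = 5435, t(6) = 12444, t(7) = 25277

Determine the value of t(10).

133820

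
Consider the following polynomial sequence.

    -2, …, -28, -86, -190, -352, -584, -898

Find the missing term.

Using the last 6 terms:
First differences: -58  -104  -162  -232  -314
Second differences: -46  -58  -70  -82
Third differences: -12  -12  -12
Constant third difference = -12.
Extend backward: -46 + 12 = -34;  -58 + 34 = -24;  -28 + 24 = -4

-4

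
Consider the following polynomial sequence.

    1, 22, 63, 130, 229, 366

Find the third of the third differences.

6

First differences: 21, 41, 67, 99, 137
Second differences: 20, 26, 32, 38
Third differences: 6, 6, 6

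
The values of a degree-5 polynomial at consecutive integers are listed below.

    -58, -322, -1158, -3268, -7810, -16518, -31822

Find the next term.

-264 , -836 , -2110 , -4542 , -8708 , -15304
-572 , -1274 , -2432 , -4166 , -6596
-702 , -1158 , -1734 , -2430
-456 , -576 , -696
-120 , -120
Constant fifth difference = -120, so extend:
-696 − 120 = -816;  -2430 − 816 = -3246;  -6596 − 3246 = -9842;  -15304 − 9842 = -25146;  -31822 − 25146 = -56968

-56968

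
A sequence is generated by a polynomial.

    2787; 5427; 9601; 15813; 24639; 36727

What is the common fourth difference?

72

First differences: 2640, 4174, 6212, 8826, 12088
Second differences: 1534, 2038, 2614, 3262
Third differences: 504, 576, 648
Fourth differences: 72, 72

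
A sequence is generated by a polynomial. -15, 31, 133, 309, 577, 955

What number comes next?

First differences: 46 , 102 , 176 , 268 , 378
Second differences: 56 , 74 , 92 , 110
Third differences: 18 , 18 , 18
Constant third difference = 18, so extend:
110 + 18 = 128;  378 + 128 = 506;  955 + 506 = 1461

1461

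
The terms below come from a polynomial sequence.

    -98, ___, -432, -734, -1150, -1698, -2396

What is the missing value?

Using the last 5 terms:
-302  -416  -548  -698
-114  -132  -150
-18  -18
Constant third difference = -18.
Extend backward: -114 + 18 = -96;  -302 + 96 = -206;  -432 + 206 = -226

-226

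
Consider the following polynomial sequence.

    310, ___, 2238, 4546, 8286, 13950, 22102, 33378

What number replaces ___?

942

Using the last 6 terms:
D1: 2308, 3740, 5664, 8152, 11276
D2: 1432, 1924, 2488, 3124
D3: 492, 564, 636
D4: 72, 72
Constant fourth difference = 72.
Extend backward: 492 − 72 = 420;  1432 − 420 = 1012;  2308 − 1012 = 1296;  2238 − 1296 = 942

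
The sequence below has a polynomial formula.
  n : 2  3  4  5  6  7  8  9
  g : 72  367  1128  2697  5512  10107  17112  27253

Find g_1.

-3

D1: 295, 761, 1569, 2815, 4595, 7005, 10141
D2: 466, 808, 1246, 1780, 2410, 3136
D3: 342, 438, 534, 630, 726
D4: 96, 96, 96, 96
The fourth differences are constant at 96.
Work back: 342 − 96 = 246;  466 − 246 = 220;  295 − 220 = 75;  72 − 75 = -3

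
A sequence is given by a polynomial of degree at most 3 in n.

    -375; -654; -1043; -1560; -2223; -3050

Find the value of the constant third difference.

-18

Δ: -279, -389, -517, -663, -827
Δ²: -110, -128, -146, -164
Δ³: -18, -18, -18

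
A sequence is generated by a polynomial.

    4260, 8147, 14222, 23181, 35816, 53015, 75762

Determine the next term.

D1: 3887, 6075, 8959, 12635, 17199, 22747
D2: 2188, 2884, 3676, 4564, 5548
D3: 696, 792, 888, 984
D4: 96, 96, 96
Fourth differences constant at 96.
984 + 96 = 1080;  5548 + 1080 = 6628;  22747 + 6628 = 29375;  75762 + 29375 = 105137

105137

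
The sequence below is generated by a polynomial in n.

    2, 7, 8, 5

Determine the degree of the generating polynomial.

2

D1: 5, 1, -3
D2: -4, -4
The second differences are constant, so the polynomial has degree 2.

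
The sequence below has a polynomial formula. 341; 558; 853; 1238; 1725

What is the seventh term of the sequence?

Δ: 217 , 295 , 385 , 487
Δ²: 78 , 90 , 102
Δ³: 12 , 12
The third differences are constant (12).
102 + 12 = 114;  487 + 114 = 601;  1725 + 601 = 2326
114 + 12 = 126;  601 + 126 = 727;  2326 + 727 = 3053

3053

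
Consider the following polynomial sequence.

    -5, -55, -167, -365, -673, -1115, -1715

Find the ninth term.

-3485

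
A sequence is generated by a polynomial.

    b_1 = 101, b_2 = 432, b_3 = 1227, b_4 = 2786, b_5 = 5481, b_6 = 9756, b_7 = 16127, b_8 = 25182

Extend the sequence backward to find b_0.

Δ: 331  795  1559  2695  4275  6371  9055
Δ²: 464  764  1136  1580  2096  2684
Δ³: 300  372  444  516  588
Δ⁴: 72  72  72  72
The fourth differences are constant at 72.
Work back: 300 − 72 = 228;  464 − 228 = 236;  331 − 236 = 95;  101 − 95 = 6

6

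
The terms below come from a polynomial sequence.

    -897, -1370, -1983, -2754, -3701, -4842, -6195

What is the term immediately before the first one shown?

-546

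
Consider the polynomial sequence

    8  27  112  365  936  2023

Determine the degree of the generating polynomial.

4

19, 85, 253, 571, 1087
66, 168, 318, 516
102, 150, 198
48, 48
The fourth differences are constant, so the polynomial has degree 4.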